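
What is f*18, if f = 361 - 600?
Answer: -4302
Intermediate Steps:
f = -239
f*18 = -239*18 = -4302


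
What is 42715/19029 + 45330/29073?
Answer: 701479255/184410039 ≈ 3.8039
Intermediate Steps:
42715/19029 + 45330/29073 = 42715*(1/19029) + 45330*(1/29073) = 42715/19029 + 15110/9691 = 701479255/184410039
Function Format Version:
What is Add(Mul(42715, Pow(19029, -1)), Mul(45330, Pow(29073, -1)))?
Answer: Rational(701479255, 184410039) ≈ 3.8039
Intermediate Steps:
Add(Mul(42715, Pow(19029, -1)), Mul(45330, Pow(29073, -1))) = Add(Mul(42715, Rational(1, 19029)), Mul(45330, Rational(1, 29073))) = Add(Rational(42715, 19029), Rational(15110, 9691)) = Rational(701479255, 184410039)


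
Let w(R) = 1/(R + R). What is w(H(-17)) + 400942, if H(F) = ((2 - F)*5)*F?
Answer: 1295042659/3230 ≈ 4.0094e+5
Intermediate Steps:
H(F) = F*(10 - 5*F) (H(F) = (10 - 5*F)*F = F*(10 - 5*F))
w(R) = 1/(2*R)
w(H(-17)) + 400942 = 1/(2*((5*(-17)*(2 - 1*(-17))))) + 400942 = 1/(2*((5*(-17)*(2 + 17)))) + 400942 = 1/(2*((5*(-17)*19))) + 400942 = (1/2)/(-1615) + 400942 = (1/2)*(-1/1615) + 400942 = -1/3230 + 400942 = 1295042659/3230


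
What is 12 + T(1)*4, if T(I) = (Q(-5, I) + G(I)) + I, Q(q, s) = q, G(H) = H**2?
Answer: 0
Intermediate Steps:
T(I) = -5 + I + I**2 (T(I) = (-5 + I**2) + I = -5 + I + I**2)
12 + T(1)*4 = 12 + (-5 + 1 + 1**2)*4 = 12 + (-5 + 1 + 1)*4 = 12 - 3*4 = 12 - 12 = 0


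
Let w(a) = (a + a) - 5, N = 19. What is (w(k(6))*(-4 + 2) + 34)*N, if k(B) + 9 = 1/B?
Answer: 4522/3 ≈ 1507.3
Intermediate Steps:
k(B) = -9 + 1/B
w(a) = -5 + 2*a (w(a) = 2*a - 5 = -5 + 2*a)
(w(k(6))*(-4 + 2) + 34)*N = ((-5 + 2*(-9 + 1/6))*(-4 + 2) + 34)*19 = ((-5 + 2*(-9 + ⅙))*(-2) + 34)*19 = ((-5 + 2*(-53/6))*(-2) + 34)*19 = ((-5 - 53/3)*(-2) + 34)*19 = (-68/3*(-2) + 34)*19 = (136/3 + 34)*19 = (238/3)*19 = 4522/3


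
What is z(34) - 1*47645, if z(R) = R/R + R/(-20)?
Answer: -476457/10 ≈ -47646.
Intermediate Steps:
z(R) = 1 - R/20 (z(R) = 1 + R*(-1/20) = 1 - R/20)
z(34) - 1*47645 = (1 - 1/20*34) - 1*47645 = (1 - 17/10) - 47645 = -7/10 - 47645 = -476457/10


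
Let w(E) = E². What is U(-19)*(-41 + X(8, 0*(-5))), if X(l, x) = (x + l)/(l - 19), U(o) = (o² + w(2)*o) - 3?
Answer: -129438/11 ≈ -11767.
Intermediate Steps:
U(o) = -3 + o² + 4*o (U(o) = (o² + 2²*o) - 3 = (o² + 4*o) - 3 = -3 + o² + 4*o)
X(l, x) = (l + x)/(-19 + l)
U(-19)*(-41 + X(8, 0*(-5))) = (-3 + (-19)² + 4*(-19))*(-41 + (8 + 0*(-5))/(-19 + 8)) = (-3 + 361 - 76)*(-41 + (8 + 0)/(-11)) = 282*(-41 - 1/11*8) = 282*(-41 - 8/11) = 282*(-459/11) = -129438/11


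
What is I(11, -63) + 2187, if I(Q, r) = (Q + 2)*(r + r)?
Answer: 549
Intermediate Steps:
I(Q, r) = 2*r*(2 + Q) (I(Q, r) = (2 + Q)*(2*r) = 2*r*(2 + Q))
I(11, -63) + 2187 = 2*(-63)*(2 + 11) + 2187 = 2*(-63)*13 + 2187 = -1638 + 2187 = 549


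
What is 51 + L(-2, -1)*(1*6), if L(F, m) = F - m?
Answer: 45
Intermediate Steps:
51 + L(-2, -1)*(1*6) = 51 + (-2 - 1*(-1))*(1*6) = 51 + (-2 + 1)*6 = 51 - 1*6 = 51 - 6 = 45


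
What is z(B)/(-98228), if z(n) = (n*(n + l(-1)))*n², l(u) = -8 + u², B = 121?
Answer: -100978977/49114 ≈ -2056.0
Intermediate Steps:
z(n) = n³*(-7 + n) (z(n) = (n*(n + (-8 + (-1)²)))*n² = (n*(n + (-8 + 1)))*n² = (n*(n - 7))*n² = (n*(-7 + n))*n² = n³*(-7 + n))
z(B)/(-98228) = (121³*(-7 + 121))/(-98228) = (1771561*114)*(-1/98228) = 201957954*(-1/98228) = -100978977/49114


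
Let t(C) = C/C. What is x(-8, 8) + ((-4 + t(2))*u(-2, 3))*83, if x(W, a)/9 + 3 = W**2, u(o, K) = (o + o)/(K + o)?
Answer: 1545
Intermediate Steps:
t(C) = 1
u(o, K) = 2*o/(K + o) (u(o, K) = (2*o)/(K + o) = 2*o/(K + o))
x(W, a) = -27 + 9*W**2
x(-8, 8) + ((-4 + t(2))*u(-2, 3))*83 = (-27 + 9*(-8)**2) + ((-4 + 1)*(2*(-2)/(3 - 2)))*83 = (-27 + 9*64) - 6*(-2)/1*83 = (-27 + 576) - 6*(-2)*83 = 549 - 3*(-4)*83 = 549 + 12*83 = 549 + 996 = 1545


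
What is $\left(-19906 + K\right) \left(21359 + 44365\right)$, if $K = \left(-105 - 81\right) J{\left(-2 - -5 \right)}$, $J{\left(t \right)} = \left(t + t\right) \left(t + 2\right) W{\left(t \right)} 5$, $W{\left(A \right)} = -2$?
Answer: $2359097256$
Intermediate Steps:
$J{\left(t \right)} = - 20 t \left(2 + t\right)$ ($J{\left(t \right)} = \left(t + t\right) \left(t + 2\right) \left(-2\right) 5 = 2 t \left(2 + t\right) \left(-2\right) 5 = - 4 t \left(2 + t\right) 5 = - 20 t \left(2 + t\right)$)
$K = 55800$ ($K = \left(-105 - 81\right) \left(- 20 \left(-2 - -5\right) \left(2 - -3\right)\right) = - 186 \left(- 20 \left(-2 + 5\right) \left(2 + \left(-2 + 5\right)\right)\right) = - 186 \left(\left(-20\right) 3 \left(2 + 3\right)\right) = - 186 \left(\left(-20\right) 3 \cdot 5\right) = \left(-186\right) \left(-300\right) = 55800$)
$\left(-19906 + K\right) \left(21359 + 44365\right) = \left(-19906 + 55800\right) \left(21359 + 44365\right) = 35894 \cdot 65724 = 2359097256$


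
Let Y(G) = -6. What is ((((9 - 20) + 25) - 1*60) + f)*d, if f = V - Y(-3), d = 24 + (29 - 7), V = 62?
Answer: 1012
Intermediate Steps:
d = 46 (d = 24 + 22 = 46)
f = 68 (f = 62 - 1*(-6) = 62 + 6 = 68)
((((9 - 20) + 25) - 1*60) + f)*d = ((((9 - 20) + 25) - 1*60) + 68)*46 = (((-11 + 25) - 60) + 68)*46 = ((14 - 60) + 68)*46 = (-46 + 68)*46 = 22*46 = 1012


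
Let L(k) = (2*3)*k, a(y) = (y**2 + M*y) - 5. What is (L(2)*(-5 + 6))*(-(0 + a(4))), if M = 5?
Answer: -372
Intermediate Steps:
a(y) = -5 + y**2 + 5*y (a(y) = (y**2 + 5*y) - 5 = -5 + y**2 + 5*y)
L(k) = 6*k
(L(2)*(-5 + 6))*(-(0 + a(4))) = ((6*2)*(-5 + 6))*(-(0 + (-5 + 4**2 + 5*4))) = (12*1)*(-(0 + (-5 + 16 + 20))) = 12*(-(0 + 31)) = 12*(-1*31) = 12*(-31) = -372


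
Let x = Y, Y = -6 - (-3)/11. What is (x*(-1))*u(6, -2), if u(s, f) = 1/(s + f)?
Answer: 63/44 ≈ 1.4318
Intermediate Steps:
Y = -63/11 (Y = -6 - (-3)/11 = -6 - 1*(-3/11) = -6 + 3/11 = -63/11 ≈ -5.7273)
u(s, f) = 1/(f + s)
x = -63/11 ≈ -5.7273
(x*(-1))*u(6, -2) = (-63/11*(-1))/(-2 + 6) = (63/11)/4 = (63/11)*(¼) = 63/44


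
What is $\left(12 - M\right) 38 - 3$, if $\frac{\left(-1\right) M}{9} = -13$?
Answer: $-3993$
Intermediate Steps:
$M = 117$ ($M = \left(-9\right) \left(-13\right) = 117$)
$\left(12 - M\right) 38 - 3 = \left(12 - 117\right) 38 - 3 = \left(-105\right) 38 - 3 = -3990 - 3 = -3993$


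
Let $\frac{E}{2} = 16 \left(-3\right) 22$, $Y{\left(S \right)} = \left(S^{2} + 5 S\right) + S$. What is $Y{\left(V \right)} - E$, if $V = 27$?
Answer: $3003$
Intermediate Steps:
$Y{\left(S \right)} = S^{2} + 6 S$
$E = -2112$ ($E = 2 \cdot 16 \left(-3\right) 22 = 2 \left(\left(-48\right) 22\right) = 2 \left(-1056\right) = -2112$)
$Y{\left(V \right)} - E = 27 \left(6 + 27\right) - -2112 = 27 \cdot 33 + 2112 = 891 + 2112 = 3003$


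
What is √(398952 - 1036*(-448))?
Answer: 2*√215770 ≈ 929.02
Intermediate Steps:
√(398952 - 1036*(-448)) = √(398952 + 464128) = √863080 = 2*√215770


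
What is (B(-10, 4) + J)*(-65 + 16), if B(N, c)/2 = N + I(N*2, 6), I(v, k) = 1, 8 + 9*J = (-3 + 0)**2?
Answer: 7889/9 ≈ 876.56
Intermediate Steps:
J = 1/9 (J = -8/9 + (-3 + 0)**2/9 = -8/9 + (1/9)*(-3)**2 = -8/9 + (1/9)*9 = -8/9 + 1 = 1/9 ≈ 0.11111)
B(N, c) = 2 + 2*N (B(N, c) = 2*(N + 1) = 2*(1 + N) = 2 + 2*N)
(B(-10, 4) + J)*(-65 + 16) = ((2 + 2*(-10)) + 1/9)*(-65 + 16) = ((2 - 20) + 1/9)*(-49) = (-18 + 1/9)*(-49) = -161/9*(-49) = 7889/9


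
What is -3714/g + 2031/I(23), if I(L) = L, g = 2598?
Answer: 865186/9959 ≈ 86.875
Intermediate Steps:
-3714/g + 2031/I(23) = -3714/2598 + 2031/23 = -3714*1/2598 + 2031*(1/23) = -619/433 + 2031/23 = 865186/9959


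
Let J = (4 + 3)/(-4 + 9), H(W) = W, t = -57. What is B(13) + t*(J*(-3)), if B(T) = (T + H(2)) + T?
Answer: 1337/5 ≈ 267.40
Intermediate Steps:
B(T) = 2 + 2*T (B(T) = (T + 2) + T = (2 + T) + T = 2 + 2*T)
J = 7/5 ≈ 1.4000
B(13) + t*(J*(-3)) = (2 + 2*13) - 399*(-3)/5 = (2 + 26) - 57*(-21/5) = 28 + 1197/5 = 1337/5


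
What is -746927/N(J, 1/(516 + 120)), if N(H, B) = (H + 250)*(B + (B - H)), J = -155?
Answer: -237522786/4682645 ≈ -50.724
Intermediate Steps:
N(H, B) = (250 + H)*(-H + 2*B)
-746927/N(J, 1/(516 + 120)) = -746927/(-1*(-155)**2 - 250*(-155) + 500/(516 + 120) + 2*(-155)/(516 + 120)) = -746927/(-1*24025 + 38750 + 500/636 + 2*(-155)/636) = -746927/(-24025 + 38750 + 500*(1/636) + 2*(1/636)*(-155)) = -746927/(-24025 + 38750 + 125/159 - 155/318) = -746927/4682645/318 = -746927*318/4682645 = -237522786/4682645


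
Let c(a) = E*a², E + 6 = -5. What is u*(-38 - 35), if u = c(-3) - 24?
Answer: 8979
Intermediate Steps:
E = -11 (E = -6 - 5 = -11)
c(a) = -11*a²
u = -123 (u = -11*(-3)² - 24 = -11*9 - 24 = -99 - 24 = -123)
u*(-38 - 35) = -123*(-38 - 35) = -123*(-73) = 8979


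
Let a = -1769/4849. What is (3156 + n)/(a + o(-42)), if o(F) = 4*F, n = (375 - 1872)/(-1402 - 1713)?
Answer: -47677487013/2543089115 ≈ -18.748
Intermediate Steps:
a = -1769/4849 (a = -1769*1/4849 = -1769/4849 ≈ -0.36482)
n = 1497/3115 (n = -1497/(-3115) = -1497*(-1/3115) = 1497/3115 ≈ 0.48058)
(3156 + n)/(a + o(-42)) = (3156 + 1497/3115)/(-1769/4849 + 4*(-42)) = 9832437/(3115*(-1769/4849 - 168)) = 9832437/(3115*(-816401/4849)) = (9832437/3115)*(-4849/816401) = -47677487013/2543089115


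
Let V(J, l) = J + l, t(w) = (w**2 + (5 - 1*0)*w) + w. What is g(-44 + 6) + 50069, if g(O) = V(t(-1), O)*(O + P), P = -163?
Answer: 58712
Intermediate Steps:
t(w) = w**2 + 6*w (t(w) = (w**2 + (5 + 0)*w) + w = (w**2 + 5*w) + w = w**2 + 6*w)
g(O) = (-163 + O)*(-5 + O) (g(O) = (-(6 - 1) + O)*(O - 163) = (-1*5 + O)*(-163 + O) = (-5 + O)*(-163 + O) = (-163 + O)*(-5 + O))
g(-44 + 6) + 50069 = (-163 + (-44 + 6))*(-5 + (-44 + 6)) + 50069 = (-163 - 38)*(-5 - 38) + 50069 = -201*(-43) + 50069 = 8643 + 50069 = 58712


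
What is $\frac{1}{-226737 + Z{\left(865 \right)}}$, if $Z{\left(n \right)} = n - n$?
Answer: $- \frac{1}{226737} \approx -4.4104 \cdot 10^{-6}$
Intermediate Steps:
$Z{\left(n \right)} = 0$
$\frac{1}{-226737 + Z{\left(865 \right)}} = \frac{1}{-226737 + 0} = \frac{1}{-226737} = - \frac{1}{226737}$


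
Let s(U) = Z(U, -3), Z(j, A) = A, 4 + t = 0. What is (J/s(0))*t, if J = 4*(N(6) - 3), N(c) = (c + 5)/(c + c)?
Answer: -100/9 ≈ -11.111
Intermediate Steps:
t = -4 (t = -4 + 0 = -4)
N(c) = (5 + c)/(2*c) (N(c) = (5 + c)/((2*c)) = (5 + c)*(1/(2*c)) = (5 + c)/(2*c))
s(U) = -3
J = -25/3 (J = 4*((1/2)*(5 + 6)/6 - 3) = 4*((1/2)*(1/6)*11 - 3) = 4*(11/12 - 3) = 4*(-25/12) = -25/3 ≈ -8.3333)
(J/s(0))*t = -25/3/(-3)*(-4) = -25/3*(-1/3)*(-4) = (25/9)*(-4) = -100/9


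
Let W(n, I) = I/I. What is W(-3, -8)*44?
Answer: 44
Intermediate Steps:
W(n, I) = 1
W(-3, -8)*44 = 1*44 = 44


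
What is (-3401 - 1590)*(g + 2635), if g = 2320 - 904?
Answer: -20218541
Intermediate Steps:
g = 1416
(-3401 - 1590)*(g + 2635) = (-3401 - 1590)*(1416 + 2635) = -4991*4051 = -20218541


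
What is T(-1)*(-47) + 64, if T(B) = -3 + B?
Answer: 252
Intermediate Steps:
T(-1)*(-47) + 64 = (-3 - 1)*(-47) + 64 = -4*(-47) + 64 = 188 + 64 = 252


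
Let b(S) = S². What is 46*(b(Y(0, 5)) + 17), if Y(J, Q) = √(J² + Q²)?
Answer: 1932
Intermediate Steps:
46*(b(Y(0, 5)) + 17) = 46*((√(0² + 5²))² + 17) = 46*((√(0 + 25))² + 17) = 46*((√25)² + 17) = 46*(5² + 17) = 46*(25 + 17) = 46*42 = 1932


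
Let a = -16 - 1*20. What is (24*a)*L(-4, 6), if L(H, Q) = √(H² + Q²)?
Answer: -1728*√13 ≈ -6230.4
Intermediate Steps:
a = -36 (a = -16 - 20 = -36)
(24*a)*L(-4, 6) = (24*(-36))*√((-4)² + 6²) = -864*√(16 + 36) = -1728*√13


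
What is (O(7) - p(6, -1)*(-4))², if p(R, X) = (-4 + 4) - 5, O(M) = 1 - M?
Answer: 676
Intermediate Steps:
p(R, X) = -5 (p(R, X) = 0 - 5 = -5)
(O(7) - p(6, -1)*(-4))² = ((1 - 1*7) - (-5)*(-4))² = ((1 - 7) - 1*20)² = (-6 - 20)² = (-26)² = 676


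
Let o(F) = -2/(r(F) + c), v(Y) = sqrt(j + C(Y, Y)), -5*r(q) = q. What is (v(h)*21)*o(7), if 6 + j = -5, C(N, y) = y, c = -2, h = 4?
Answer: 210*I*sqrt(7)/17 ≈ 32.683*I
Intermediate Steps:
r(q) = -q/5
j = -11 (j = -6 - 5 = -11)
v(Y) = sqrt(-11 + Y)
o(F) = -2/(-2 - F/5) (o(F) = -2/(-F/5 - 2) = -2/(-2 - F/5))
(v(h)*21)*o(7) = (sqrt(-11 + 4)*21)*(10/(10 + 7)) = (sqrt(-7)*21)*(10/17) = ((I*sqrt(7))*21)*(10*(1/17)) = (21*I*sqrt(7))*(10/17) = 210*I*sqrt(7)/17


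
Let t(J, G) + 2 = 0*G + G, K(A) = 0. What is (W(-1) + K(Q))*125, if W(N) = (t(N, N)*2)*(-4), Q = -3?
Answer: 3000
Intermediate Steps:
t(J, G) = -2 + G (t(J, G) = -2 + (0*G + G) = -2 + (0 + G) = -2 + G)
W(N) = 16 - 8*N (W(N) = ((-2 + N)*2)*(-4) = (-4 + 2*N)*(-4) = 16 - 8*N)
(W(-1) + K(Q))*125 = ((16 - 8*(-1)) + 0)*125 = ((16 + 8) + 0)*125 = (24 + 0)*125 = 24*125 = 3000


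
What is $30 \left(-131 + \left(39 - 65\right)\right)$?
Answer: $-4710$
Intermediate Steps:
$30 \left(-131 + \left(39 - 65\right)\right) = 30 \left(-131 - 26\right) = 30 \left(-157\right) = -4710$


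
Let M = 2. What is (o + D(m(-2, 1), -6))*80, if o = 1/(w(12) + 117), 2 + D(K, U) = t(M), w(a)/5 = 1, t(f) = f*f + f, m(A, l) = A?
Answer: 19560/61 ≈ 320.66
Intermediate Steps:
t(f) = f + f² (t(f) = f² + f = f + f²)
w(a) = 5 (w(a) = 5*1 = 5)
D(K, U) = 4 (D(K, U) = -2 + 2*(1 + 2) = -2 + 2*3 = -2 + 6 = 4)
o = 1/122 (o = 1/(5 + 117) = 1/122 ≈ 0.0081967)
(o + D(m(-2, 1), -6))*80 = (1/122 + 4)*80 = (489/122)*80 = 19560/61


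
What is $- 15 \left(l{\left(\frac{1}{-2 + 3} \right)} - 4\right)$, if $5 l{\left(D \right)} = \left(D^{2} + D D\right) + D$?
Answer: $51$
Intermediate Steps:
$l{\left(D \right)} = \frac{D}{5} + \frac{2 D^{2}}{5}$ ($l{\left(D \right)} = \frac{\left(D^{2} + D D\right) + D}{5} = \frac{\left(D^{2} + D^{2}\right) + D}{5} = \frac{2 D^{2} + D}{5} = \frac{D + 2 D^{2}}{5} = \frac{D}{5} + \frac{2 D^{2}}{5}$)
$- 15 \left(l{\left(\frac{1}{-2 + 3} \right)} - 4\right) = - 15 \left(\frac{1 + \frac{2}{-2 + 3}}{5 \left(-2 + 3\right)} - 4\right) = - 15 \left(\frac{1 + \frac{2}{1}}{5 \cdot 1} - 4\right) = - 15 \left(\frac{1}{5} \cdot 1 \left(1 + 2 \cdot 1\right) - 4\right) = - 15 \left(\frac{1}{5} \cdot 1 \left(1 + 2\right) - 4\right) = - 15 \left(\frac{1}{5} \cdot 1 \cdot 3 - 4\right) = - 15 \left(\frac{3}{5} - 4\right) = \left(-15\right) \left(- \frac{17}{5}\right) = 51$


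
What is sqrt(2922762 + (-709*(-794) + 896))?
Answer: 2*sqrt(871651) ≈ 1867.2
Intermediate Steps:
sqrt(2922762 + (-709*(-794) + 896)) = sqrt(2922762 + (562946 + 896)) = sqrt(2922762 + 563842) = sqrt(3486604) = 2*sqrt(871651)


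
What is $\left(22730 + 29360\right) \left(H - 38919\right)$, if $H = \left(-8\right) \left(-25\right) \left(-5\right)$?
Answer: $-2079380710$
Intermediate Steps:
$H = -1000$ ($H = 200 \left(-5\right) = -1000$)
$\left(22730 + 29360\right) \left(H - 38919\right) = \left(22730 + 29360\right) \left(-1000 - 38919\right) = 52090 \left(-39919\right) = -2079380710$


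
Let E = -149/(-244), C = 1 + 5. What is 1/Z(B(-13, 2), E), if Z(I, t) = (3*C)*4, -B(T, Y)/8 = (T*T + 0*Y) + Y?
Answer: 1/72 ≈ 0.013889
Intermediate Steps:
C = 6
B(T, Y) = -8*Y - 8*T² (B(T, Y) = -8*((T*T + 0*Y) + Y) = -8*((T² + 0) + Y) = -8*(T² + Y) = -8*(Y + T²) = -8*Y - 8*T²)
E = 149/244 (E = -149*(-1/244) = 149/244 ≈ 0.61066)
Z(I, t) = 72 (Z(I, t) = (3*6)*4 = 18*4 = 72)
1/Z(B(-13, 2), E) = 1/72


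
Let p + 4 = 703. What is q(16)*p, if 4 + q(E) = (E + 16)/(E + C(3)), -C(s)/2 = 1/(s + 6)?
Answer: -97860/71 ≈ -1378.3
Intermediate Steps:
p = 699 (p = -4 + 703 = 699)
C(s) = -2/(6 + s) (C(s) = -2/(s + 6) = -2/(6 + s))
q(E) = -4 + (16 + E)/(-2/9 + E) (q(E) = -4 + (E + 16)/(E - 2/(6 + 3)) = -4 + (16 + E)/(E - 2/9) = -4 + (16 + E)/(-2/9 + E))
q(16)*p = ((152 - 27*16)/(-2 + 9*16))*699 = ((152 - 432)/(-2 + 144))*699 = (-280/142)*699 = ((1/142)*(-280))*699 = -140/71*699 = -97860/71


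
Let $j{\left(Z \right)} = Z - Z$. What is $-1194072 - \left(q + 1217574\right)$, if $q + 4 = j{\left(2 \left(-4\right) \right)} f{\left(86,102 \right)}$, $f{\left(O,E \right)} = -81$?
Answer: $-2411642$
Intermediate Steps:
$j{\left(Z \right)} = 0$
$q = -4$ ($q = -4 + 0 \left(-81\right) = -4 + 0 = -4$)
$-1194072 - \left(q + 1217574\right) = -1194072 - \left(-4 + 1217574\right) = -1194072 - 1217570 = -2411642$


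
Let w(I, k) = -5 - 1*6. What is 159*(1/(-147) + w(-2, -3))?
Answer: -85754/49 ≈ -1750.1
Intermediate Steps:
w(I, k) = -11 (w(I, k) = -5 - 6 = -11)
159*(1/(-147) + w(-2, -3)) = 159*(1/(-147) - 11) = 159*(-1/147 - 11) = 159*(-1618/147) = -85754/49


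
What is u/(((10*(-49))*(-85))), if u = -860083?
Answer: -122869/5950 ≈ -20.650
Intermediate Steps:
u/(((10*(-49))*(-85))) = -860083/((10*(-49))*(-85)) = -860083/((-490*(-85))) = -860083/41650 = -860083*1/41650 = -122869/5950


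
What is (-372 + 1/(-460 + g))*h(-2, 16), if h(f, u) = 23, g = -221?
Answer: -5826659/681 ≈ -8556.0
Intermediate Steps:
(-372 + 1/(-460 + g))*h(-2, 16) = (-372 + 1/(-460 - 221))*23 = (-372 + 1/(-681))*23 = (-372 - 1/681)*23 = -253333/681*23 = -5826659/681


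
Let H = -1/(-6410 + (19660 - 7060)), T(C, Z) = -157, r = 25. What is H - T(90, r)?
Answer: 971829/6190 ≈ 157.00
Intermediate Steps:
H = -1/6190 (H = -1/(-6410 + 12600) = -1/6190 ≈ -0.00016155)
H - T(90, r) = -1/6190 - 1*(-157) = -1/6190 + 157 = 971829/6190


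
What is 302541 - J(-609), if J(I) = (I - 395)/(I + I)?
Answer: 184246967/609 ≈ 3.0254e+5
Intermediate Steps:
J(I) = (-395 + I)/(2*I) (J(I) = (-395 + I)/((2*I)) = (-395 + I)*(1/(2*I)) = (-395 + I)/(2*I))
302541 - J(-609) = 302541 - (-395 - 609)/(2*(-609)) = 302541 - (-1)*(-1004)/(2*609) = 302541 - 1*502/609 = 302541 - 502/609 = 184246967/609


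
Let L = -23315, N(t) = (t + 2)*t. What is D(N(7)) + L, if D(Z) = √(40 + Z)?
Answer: -23315 + √103 ≈ -23305.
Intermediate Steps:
N(t) = t*(2 + t) (N(t) = (2 + t)*t = t*(2 + t))
D(N(7)) + L = √(40 + 7*(2 + 7)) - 23315 = √(40 + 7*9) - 23315 = √(40 + 63) - 23315 = √103 - 23315 = -23315 + √103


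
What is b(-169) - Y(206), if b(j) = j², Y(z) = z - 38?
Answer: 28393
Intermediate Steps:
Y(z) = -38 + z
b(-169) - Y(206) = (-169)² - (-38 + 206) = 28561 - 1*168 = 28561 - 168 = 28393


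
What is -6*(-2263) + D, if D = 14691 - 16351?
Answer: 11918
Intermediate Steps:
D = -1660
-6*(-2263) + D = -6*(-2263) - 1660 = 13578 - 1660 = 11918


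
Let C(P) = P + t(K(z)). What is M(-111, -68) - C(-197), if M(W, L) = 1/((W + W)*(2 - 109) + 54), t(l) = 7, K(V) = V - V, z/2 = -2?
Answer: 4523521/23808 ≈ 190.00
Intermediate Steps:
z = -4 (z = 2*(-2) = -4)
K(V) = 0
M(W, L) = 1/(54 - 214*W) (M(W, L) = 1/((2*W)*(-107) + 54) = 1/(-214*W + 54) = 1/(54 - 214*W))
C(P) = 7 + P (C(P) = P + 7 = 7 + P)
M(-111, -68) - C(-197) = -1/(-54 + 214*(-111)) - (7 - 197) = -1/(-54 - 23754) - 1*(-190) = -1/(-23808) + 190 = -1*(-1/23808) + 190 = 1/23808 + 190 = 4523521/23808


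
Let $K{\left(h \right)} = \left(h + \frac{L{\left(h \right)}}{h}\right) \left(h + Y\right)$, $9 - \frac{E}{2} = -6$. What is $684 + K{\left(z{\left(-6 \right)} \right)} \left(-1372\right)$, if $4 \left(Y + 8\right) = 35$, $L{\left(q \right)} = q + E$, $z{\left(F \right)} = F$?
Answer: $-71346$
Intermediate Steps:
$E = 30$ ($E = 18 - -12 = 18 + 12 = 30$)
$L{\left(q \right)} = 30 + q$ ($L{\left(q \right)} = q + 30 = 30 + q$)
$Y = \frac{3}{4}$ ($Y = -8 + \frac{1}{4} \cdot 35 = -8 + \frac{35}{4} = \frac{3}{4} \approx 0.75$)
$K{\left(h \right)} = \left(\frac{3}{4} + h\right) \left(h + \frac{30 + h}{h}\right)$ ($K{\left(h \right)} = \left(h + \frac{30 + h}{h}\right) \left(h + \frac{3}{4}\right) = \left(h + \frac{30 + h}{h}\right) \left(\frac{3}{4} + h\right) = \left(\frac{3}{4} + h\right) \left(h + \frac{30 + h}{h}\right)$)
$684 + K{\left(z{\left(-6 \right)} \right)} \left(-1372\right) = 684 + \left(\frac{123}{4} + \left(-6\right)^{2} + \frac{7}{4} \left(-6\right) + \frac{45}{2 \left(-6\right)}\right) \left(-1372\right) = 684 + \left(\frac{123}{4} + 36 - \frac{21}{2} + \frac{45}{2} \left(- \frac{1}{6}\right)\right) \left(-1372\right) = 684 + \left(\frac{123}{4} + 36 - \frac{21}{2} - \frac{15}{4}\right) \left(-1372\right) = 684 + \frac{105}{2} \left(-1372\right) = 684 - 72030 = -71346$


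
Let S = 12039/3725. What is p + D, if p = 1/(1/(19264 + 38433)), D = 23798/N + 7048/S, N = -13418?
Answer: 4836160045886/80769651 ≈ 59876.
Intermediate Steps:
S = 12039/3725 (S = 12039*(1/3725) = 12039/3725 ≈ 3.2319)
D = 175993492139/80769651 (D = 23798/(-13418) + 7048/(12039/3725) = 23798*(-1/13418) + 7048*(3725/12039) = -11899/6709 + 26253800/12039 = 175993492139/80769651 ≈ 2179.0)
p = 57697 (p = 1/(1/57697) = 57697)
p + D = 57697 + 175993492139/80769651 = 4836160045886/80769651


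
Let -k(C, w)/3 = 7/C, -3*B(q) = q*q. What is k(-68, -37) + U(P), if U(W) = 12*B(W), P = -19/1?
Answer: -98171/68 ≈ -1443.7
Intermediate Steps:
B(q) = -q²/3 (B(q) = -q*q/3 = -q²/3)
k(C, w) = -21/C
P = -19 (P = -19*1 = -19)
U(W) = -4*W² (U(W) = 12*(-W²/3) = -4*W²)
k(-68, -37) + U(P) = -21/(-68) - 4*(-19)² = -21*(-1/68) - 4*361 = 21/68 - 1444 = -98171/68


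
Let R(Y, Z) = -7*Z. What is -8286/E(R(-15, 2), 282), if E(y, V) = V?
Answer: -1381/47 ≈ -29.383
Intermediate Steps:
-8286/E(R(-15, 2), 282) = -8286/282 = -8286*1/282 = -1381/47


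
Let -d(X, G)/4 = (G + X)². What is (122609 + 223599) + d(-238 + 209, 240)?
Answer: 168124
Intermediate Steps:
d(X, G) = -4*(G + X)²
(122609 + 223599) + d(-238 + 209, 240) = (122609 + 223599) - 4*(240 + (-238 + 209))² = 346208 - 4*(240 - 29)² = 346208 - 4*211² = 346208 - 4*44521 = 346208 - 178084 = 168124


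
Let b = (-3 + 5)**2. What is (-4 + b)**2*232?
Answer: 0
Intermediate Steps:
b = 4 (b = 2**2 = 4)
(-4 + b)**2*232 = (-4 + 4)**2*232 = 0**2*232 = 0*232 = 0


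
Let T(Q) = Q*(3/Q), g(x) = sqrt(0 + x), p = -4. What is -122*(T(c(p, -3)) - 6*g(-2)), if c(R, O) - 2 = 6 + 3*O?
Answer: -366 + 732*I*sqrt(2) ≈ -366.0 + 1035.2*I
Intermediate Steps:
g(x) = sqrt(x)
c(R, O) = 8 + 3*O (c(R, O) = 2 + (6 + 3*O) = 8 + 3*O)
T(Q) = 3
-122*(T(c(p, -3)) - 6*g(-2)) = -122*(3 - 6*I*sqrt(2)) = -366 + 732*I*sqrt(2)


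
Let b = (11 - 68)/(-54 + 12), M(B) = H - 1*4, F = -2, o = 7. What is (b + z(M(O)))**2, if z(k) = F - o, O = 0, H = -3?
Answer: 11449/196 ≈ 58.413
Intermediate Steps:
M(B) = -7 (M(B) = -3 - 1*4 = -3 - 4 = -7)
b = 19/14 (b = -57/(-42) = -57*(-1/42) = 19/14 ≈ 1.3571)
z(k) = -9 (z(k) = -2 - 1*7 = -2 - 7 = -9)
(b + z(M(O)))**2 = (19/14 - 9)**2 = (-107/14)**2 = 11449/196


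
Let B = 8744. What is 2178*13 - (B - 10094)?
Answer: 29664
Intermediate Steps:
2178*13 - (B - 10094) = 2178*13 - (8744 - 10094) = 28314 - 1*(-1350) = 28314 + 1350 = 29664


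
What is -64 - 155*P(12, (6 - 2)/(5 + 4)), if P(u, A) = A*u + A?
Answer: -8636/9 ≈ -959.56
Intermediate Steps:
P(u, A) = A + A*u
-64 - 155*P(12, (6 - 2)/(5 + 4)) = -64 - 155*(6 - 2)/(5 + 4)*(1 + 12) = -64 - 155*4/9*13 = -64 - 155*4*(⅑)*13 = -64 - 620*13/9 = -64 - 155*52/9 = -64 - 8060/9 = -8636/9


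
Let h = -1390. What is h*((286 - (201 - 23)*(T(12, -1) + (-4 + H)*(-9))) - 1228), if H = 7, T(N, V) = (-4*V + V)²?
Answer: -3144180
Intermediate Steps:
T(N, V) = 9*V² (T(N, V) = (-3*V)² = 9*V²)
h*((286 - (201 - 23)*(T(12, -1) + (-4 + H)*(-9))) - 1228) = -1390*((286 - (201 - 23)*(9*(-1)² + (-4 + 7)*(-9))) - 1228) = -1390*((286 - 178*(9*1 + 3*(-9))) - 1228) = -1390*((286 - 178*(9 - 27)) - 1228) = -1390*((286 - 178*(-18)) - 1228) = -1390*((286 - 1*(-3204)) - 1228) = -1390*((286 + 3204) - 1228) = -1390*(3490 - 1228) = -1390*2262 = -3144180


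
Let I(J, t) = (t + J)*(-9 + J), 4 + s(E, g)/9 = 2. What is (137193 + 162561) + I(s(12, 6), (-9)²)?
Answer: 298053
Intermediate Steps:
s(E, g) = -18 (s(E, g) = -36 + 9*2 = -36 + 18 = -18)
I(J, t) = (-9 + J)*(J + t) (I(J, t) = (J + t)*(-9 + J) = (-9 + J)*(J + t))
(137193 + 162561) + I(s(12, 6), (-9)²) = (137193 + 162561) + ((-18)² - 9*(-18) - 9*(-9)² - 18*(-9)²) = 299754 + (324 + 162 - 9*81 - 18*81) = 299754 + (324 + 162 - 729 - 1458) = 299754 - 1701 = 298053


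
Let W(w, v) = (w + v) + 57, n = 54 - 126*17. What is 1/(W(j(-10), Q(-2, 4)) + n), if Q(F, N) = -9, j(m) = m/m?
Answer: -1/2039 ≈ -0.00049044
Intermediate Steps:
j(m) = 1
n = -2088 (n = 54 - 2142 = -2088)
W(w, v) = 57 + v + w (W(w, v) = (v + w) + 57 = 57 + v + w)
1/(W(j(-10), Q(-2, 4)) + n) = 1/((57 - 9 + 1) - 2088) = 1/(49 - 2088) = 1/(-2039) = -1/2039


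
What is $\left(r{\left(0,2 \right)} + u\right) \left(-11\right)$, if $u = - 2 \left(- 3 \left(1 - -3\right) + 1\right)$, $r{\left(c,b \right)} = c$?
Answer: $-242$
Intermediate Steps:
$u = 22$ ($u = - 2 \left(- 3 \left(1 + 3\right) + 1\right) = - 2 \left(\left(-3\right) 4 + 1\right) = - 2 \left(-12 + 1\right) = \left(-2\right) \left(-11\right) = 22$)
$\left(r{\left(0,2 \right)} + u\right) \left(-11\right) = \left(0 + 22\right) \left(-11\right) = 22 \left(-11\right) = -242$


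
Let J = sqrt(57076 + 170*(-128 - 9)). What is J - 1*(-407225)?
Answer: 407225 + 3*sqrt(3754) ≈ 4.0741e+5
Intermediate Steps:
J = 3*sqrt(3754) (J = sqrt(57076 + 170*(-137)) = sqrt(57076 - 23290) = sqrt(33786) = 3*sqrt(3754) ≈ 183.81)
J - 1*(-407225) = 3*sqrt(3754) - 1*(-407225) = 3*sqrt(3754) + 407225 = 407225 + 3*sqrt(3754)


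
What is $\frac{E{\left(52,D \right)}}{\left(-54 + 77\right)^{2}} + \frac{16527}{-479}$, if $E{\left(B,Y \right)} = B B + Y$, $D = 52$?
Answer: $- \frac{7422659}{253391} \approx -29.293$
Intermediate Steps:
$E{\left(B,Y \right)} = Y + B^{2}$ ($E{\left(B,Y \right)} = B^{2} + Y = Y + B^{2}$)
$\frac{E{\left(52,D \right)}}{\left(-54 + 77\right)^{2}} + \frac{16527}{-479} = \frac{52 + 52^{2}}{\left(-54 + 77\right)^{2}} + \frac{16527}{-479} = \frac{52 + 2704}{23^{2}} + 16527 \left(- \frac{1}{479}\right) = \frac{2756}{529} - \frac{16527}{479} = - \frac{7422659}{253391}$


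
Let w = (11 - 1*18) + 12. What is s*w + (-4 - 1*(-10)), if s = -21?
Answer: -99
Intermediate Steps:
w = 5 (w = (11 - 18) + 12 = -7 + 12 = 5)
s*w + (-4 - 1*(-10)) = -21*5 + (-4 - 1*(-10)) = -105 + (-4 + 10) = -105 + 6 = -99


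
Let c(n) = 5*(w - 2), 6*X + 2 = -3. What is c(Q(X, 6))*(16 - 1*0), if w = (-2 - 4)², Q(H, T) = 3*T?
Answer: 2720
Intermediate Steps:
X = -⅚ (X = -⅓ + (⅙)*(-3) = -⅓ - ½ = -⅚ ≈ -0.83333)
w = 36 (w = (-6)² = 36)
c(n) = 170 (c(n) = 5*(36 - 2) = 5*34 = 170)
c(Q(X, 6))*(16 - 1*0) = 170*(16 - 1*0) = 170*(16 + 0) = 170*16 = 2720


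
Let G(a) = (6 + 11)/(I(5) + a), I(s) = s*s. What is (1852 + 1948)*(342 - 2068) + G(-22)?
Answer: -19676383/3 ≈ -6.5588e+6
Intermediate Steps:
I(s) = s**2
G(a) = 17/(25 + a) (G(a) = (6 + 11)/(5**2 + a) = 17/(25 + a))
(1852 + 1948)*(342 - 2068) + G(-22) = (1852 + 1948)*(342 - 2068) + 17/(25 - 22) = 3800*(-1726) + 17/3 = -6558800 + 17*(1/3) = -6558800 + 17/3 = -19676383/3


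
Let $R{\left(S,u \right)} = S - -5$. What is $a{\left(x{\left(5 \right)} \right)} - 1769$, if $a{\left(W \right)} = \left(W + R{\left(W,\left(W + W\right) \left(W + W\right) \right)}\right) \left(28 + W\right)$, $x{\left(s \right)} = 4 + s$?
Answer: $-918$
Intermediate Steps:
$R{\left(S,u \right)} = 5 + S$ ($R{\left(S,u \right)} = S + 5 = 5 + S$)
$a{\left(W \right)} = \left(5 + 2 W\right) \left(28 + W\right)$ ($a{\left(W \right)} = \left(W + \left(5 + W\right)\right) \left(28 + W\right) = \left(5 + 2 W\right) \left(28 + W\right)$)
$a{\left(x{\left(5 \right)} \right)} - 1769 = \left(140 + 2 \left(4 + 5\right)^{2} + 61 \left(4 + 5\right)\right) - 1769 = \left(140 + 2 \cdot 9^{2} + 61 \cdot 9\right) - 1769 = \left(140 + 2 \cdot 81 + 549\right) - 1769 = \left(140 + 162 + 549\right) - 1769 = 851 - 1769 = -918$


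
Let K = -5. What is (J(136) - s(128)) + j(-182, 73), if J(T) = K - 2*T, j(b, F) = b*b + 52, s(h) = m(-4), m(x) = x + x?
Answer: 32907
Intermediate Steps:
m(x) = 2*x
s(h) = -8 (s(h) = 2*(-4) = -8)
j(b, F) = 52 + b² (j(b, F) = b² + 52 = 52 + b²)
J(T) = -5 - 2*T
(J(136) - s(128)) + j(-182, 73) = ((-5 - 2*136) - 1*(-8)) + (52 + (-182)²) = ((-5 - 272) + 8) + (52 + 33124) = (-277 + 8) + 33176 = -269 + 33176 = 32907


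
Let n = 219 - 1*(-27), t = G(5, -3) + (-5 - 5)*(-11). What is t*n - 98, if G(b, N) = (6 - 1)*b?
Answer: 33112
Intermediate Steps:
G(b, N) = 5*b
t = 135 (t = 5*5 + (-5 - 5)*(-11) = 25 - 10*(-11) = 25 + 110 = 135)
n = 246 (n = 219 + 27 = 246)
t*n - 98 = 135*246 - 98 = 33210 - 98 = 33112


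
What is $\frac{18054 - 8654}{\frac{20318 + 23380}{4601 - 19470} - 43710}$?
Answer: $- \frac{17471075}{81245961} \approx -0.21504$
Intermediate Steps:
$\frac{18054 - 8654}{\frac{20318 + 23380}{4601 - 19470} - 43710} = \frac{9400}{\frac{43698}{-14869} - 43710} = \frac{9400}{43698 \left(- \frac{1}{14869}\right) - 43710} = \frac{9400}{- \frac{43698}{14869} - 43710} = \frac{9400}{- \frac{649967688}{14869}} = 9400 \left(- \frac{14869}{649967688}\right) = - \frac{17471075}{81245961}$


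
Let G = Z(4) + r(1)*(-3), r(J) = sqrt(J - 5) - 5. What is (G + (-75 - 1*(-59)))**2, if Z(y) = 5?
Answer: -20 - 48*I ≈ -20.0 - 48.0*I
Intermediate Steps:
r(J) = -5 + sqrt(-5 + J) (r(J) = sqrt(-5 + J) - 5 = -5 + sqrt(-5 + J))
G = 20 - 6*I (G = 5 + (-5 + sqrt(-5 + 1))*(-3) = 5 + (-5 + sqrt(-4))*(-3) = 5 + (-5 + 2*I)*(-3) = 5 + (15 - 6*I) = 20 - 6*I ≈ 20.0 - 6.0*I)
(G + (-75 - 1*(-59)))**2 = ((20 - 6*I) + (-75 - 1*(-59)))**2 = ((20 - 6*I) + (-75 + 59))**2 = ((20 - 6*I) - 16)**2 = (4 - 6*I)**2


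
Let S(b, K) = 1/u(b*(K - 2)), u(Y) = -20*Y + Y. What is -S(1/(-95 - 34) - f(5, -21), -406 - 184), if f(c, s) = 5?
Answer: 129/7266208 ≈ 1.7753e-5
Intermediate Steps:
u(Y) = -19*Y
S(b, K) = -1/(19*b*(-2 + K)) (S(b, K) = 1/(-19*b*(K - 2)) = 1/(-19*b*(-2 + K)) = -1/(19*b*(-2 + K)))
-S(1/(-95 - 34) - f(5, -21), -406 - 184) = -(-1)/(19*(1/(-95 - 34) - 1*5)*(-2 + (-406 - 184))) = -(-1)/(19*(1/(-129) - 5)*(-2 - 590)) = -(-1)/(19*(-1/129 - 5)*(-592)) = -(-1)*(-1)/(19*(-646/129)*592) = -(-1)*(-129)*(-1)/(19*646*592) = -1*(-129/7266208) = 129/7266208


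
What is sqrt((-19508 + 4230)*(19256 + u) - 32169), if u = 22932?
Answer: I*sqrt(644580433) ≈ 25389.0*I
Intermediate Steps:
sqrt((-19508 + 4230)*(19256 + u) - 32169) = sqrt((-19508 + 4230)*(19256 + 22932) - 32169) = sqrt(-15278*42188 - 32169) = sqrt(-644548264 - 32169) = sqrt(-644580433) = I*sqrt(644580433)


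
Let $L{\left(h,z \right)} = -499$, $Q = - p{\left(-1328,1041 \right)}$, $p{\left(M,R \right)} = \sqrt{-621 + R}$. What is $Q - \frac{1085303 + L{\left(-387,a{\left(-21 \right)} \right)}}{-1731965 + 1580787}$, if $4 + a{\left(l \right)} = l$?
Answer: $\frac{542402}{75589} - 2 \sqrt{105} \approx -13.318$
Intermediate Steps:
$Q = - 2 \sqrt{105}$ ($Q = - \sqrt{-621 + 1041} = - \sqrt{420} = - 2 \sqrt{105} \approx -20.494$)
$a{\left(l \right)} = -4 + l$
$Q - \frac{1085303 + L{\left(-387,a{\left(-21 \right)} \right)}}{-1731965 + 1580787} = - 2 \sqrt{105} - \frac{1085303 - 499}{-1731965 + 1580787} = - 2 \sqrt{105} - \frac{1084804}{-151178} = - 2 \sqrt{105} - 1084804 \left(- \frac{1}{151178}\right) = - 2 \sqrt{105} - - \frac{542402}{75589} = - 2 \sqrt{105} + \frac{542402}{75589} = \frac{542402}{75589} - 2 \sqrt{105}$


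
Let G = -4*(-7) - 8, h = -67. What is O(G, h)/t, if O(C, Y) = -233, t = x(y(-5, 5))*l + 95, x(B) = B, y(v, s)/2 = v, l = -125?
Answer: -233/1345 ≈ -0.17323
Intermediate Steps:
y(v, s) = 2*v
G = 20 (G = 28 - 8 = 20)
t = 1345 (t = (2*(-5))*(-125) + 95 = -10*(-125) + 95 = 1250 + 95 = 1345)
O(G, h)/t = -233/1345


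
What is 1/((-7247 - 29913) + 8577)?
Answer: -1/28583 ≈ -3.4986e-5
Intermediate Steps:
1/((-7247 - 29913) + 8577) = 1/(-37160 + 8577) = 1/(-28583) = -1/28583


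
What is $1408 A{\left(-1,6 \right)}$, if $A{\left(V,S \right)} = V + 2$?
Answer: $1408$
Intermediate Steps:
$A{\left(V,S \right)} = 2 + V$
$1408 A{\left(-1,6 \right)} = 1408 \left(2 - 1\right) = 1408 \cdot 1 = 1408$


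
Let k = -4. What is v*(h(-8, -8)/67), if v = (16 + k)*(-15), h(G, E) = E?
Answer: 1440/67 ≈ 21.493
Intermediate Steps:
v = -180 (v = (16 - 4)*(-15) = 12*(-15) = -180)
v*(h(-8, -8)/67) = -(-1440)/67 = -180*(-8/67) = 1440/67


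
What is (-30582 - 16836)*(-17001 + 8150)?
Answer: 419696718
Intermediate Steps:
(-30582 - 16836)*(-17001 + 8150) = -47418*(-8851) = 419696718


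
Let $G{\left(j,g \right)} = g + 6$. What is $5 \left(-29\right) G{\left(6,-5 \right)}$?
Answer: $-145$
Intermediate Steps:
$G{\left(j,g \right)} = 6 + g$
$5 \left(-29\right) G{\left(6,-5 \right)} = 5 \left(-29\right) \left(6 - 5\right) = \left(-145\right) 1 = -145$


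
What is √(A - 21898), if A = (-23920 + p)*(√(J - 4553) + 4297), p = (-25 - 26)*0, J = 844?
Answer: √(-102806138 - 23920*I*√3709) ≈ 71.84 - 10140.0*I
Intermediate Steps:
p = 0 (p = -51*0 = 0)
A = -102784240 - 23920*I*√3709 (A = (-23920 + 0)*(√(844 - 4553) + 4297) = -23920*(√(-3709) + 4297) = -23920*(I*√3709 + 4297) = -23920*(4297 + I*√3709) = -102784240 - 23920*I*√3709 ≈ -1.0278e+8 - 1.4568e+6*I)
√(A - 21898) = √((-102784240 - 23920*I*√3709) - 21898) = √(-102806138 - 23920*I*√3709)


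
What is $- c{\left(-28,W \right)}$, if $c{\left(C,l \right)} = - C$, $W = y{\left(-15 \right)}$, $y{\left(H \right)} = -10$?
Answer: $-28$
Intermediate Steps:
$W = -10$
$- c{\left(-28,W \right)} = - \left(-1\right) \left(-28\right) = \left(-1\right) 28 = -28$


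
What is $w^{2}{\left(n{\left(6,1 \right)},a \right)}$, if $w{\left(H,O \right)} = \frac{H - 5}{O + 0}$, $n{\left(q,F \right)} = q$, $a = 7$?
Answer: $\frac{1}{49} \approx 0.020408$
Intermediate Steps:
$w{\left(H,O \right)} = \frac{-5 + H}{O}$
$w^{2}{\left(n{\left(6,1 \right)},a \right)} = \left(\frac{-5 + 6}{7}\right)^{2} = \left(\frac{1}{7} \cdot 1\right)^{2} = \left(\frac{1}{7}\right)^{2} = \frac{1}{49}$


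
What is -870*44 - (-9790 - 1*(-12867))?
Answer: -41357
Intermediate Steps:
-870*44 - (-9790 - 1*(-12867)) = -38280 - (-9790 + 12867) = -38280 - 1*3077 = -38280 - 3077 = -41357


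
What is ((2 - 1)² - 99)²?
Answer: 9604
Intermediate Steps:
((2 - 1)² - 99)² = (1² - 99)² = (1 - 99)² = (-98)² = 9604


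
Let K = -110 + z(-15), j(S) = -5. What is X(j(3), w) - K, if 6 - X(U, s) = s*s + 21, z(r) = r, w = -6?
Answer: 74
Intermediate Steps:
X(U, s) = -15 - s² (X(U, s) = 6 - (s*s + 21) = 6 - (s² + 21) = 6 - (21 + s²) = 6 + (-21 - s²) = -15 - s²)
K = -125 (K = -110 - 15 = -125)
X(j(3), w) - K = (-15 - 1*(-6)²) - 1*(-125) = (-15 - 1*36) + 125 = (-15 - 36) + 125 = -51 + 125 = 74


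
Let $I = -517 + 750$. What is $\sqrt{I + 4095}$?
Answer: $2 \sqrt{1082} \approx 65.788$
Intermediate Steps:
$I = 233$
$\sqrt{I + 4095} = \sqrt{233 + 4095} = \sqrt{4328} = 2 \sqrt{1082}$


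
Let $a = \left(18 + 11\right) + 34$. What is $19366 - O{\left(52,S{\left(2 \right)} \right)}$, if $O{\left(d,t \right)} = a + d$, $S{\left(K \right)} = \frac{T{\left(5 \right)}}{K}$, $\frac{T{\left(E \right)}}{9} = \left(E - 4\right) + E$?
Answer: $19251$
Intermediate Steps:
$T{\left(E \right)} = -36 + 18 E$ ($T{\left(E \right)} = 9 \left(\left(E - 4\right) + E\right) = 9 \left(\left(-4 + E\right) + E\right) = 9 \left(-4 + 2 E\right) = -36 + 18 E$)
$S{\left(K \right)} = \frac{54}{K}$ ($S{\left(K \right)} = \frac{-36 + 18 \cdot 5}{K} = \frac{-36 + 90}{K} = \frac{54}{K}$)
$a = 63$ ($a = 29 + 34 = 63$)
$O{\left(d,t \right)} = 63 + d$
$19366 - O{\left(52,S{\left(2 \right)} \right)} = 19366 - \left(63 + 52\right) = 19366 - 115 = 19251$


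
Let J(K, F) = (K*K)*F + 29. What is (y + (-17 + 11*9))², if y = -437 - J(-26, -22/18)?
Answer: 15840400/81 ≈ 1.9556e+5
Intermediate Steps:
J(K, F) = 29 + F*K² (J(K, F) = K²*F + 29 = F*K² + 29 = 29 + F*K²)
y = 3242/9 (y = -437 - (29 - 22/18*(-26)²) = -437 - (29 - 22*1/18*676) = -437 - (29 - 11/9*676) = -437 - (29 - 7436/9) = -437 - 1*(-7175/9) = -437 + 7175/9 = 3242/9 ≈ 360.22)
(y + (-17 + 11*9))² = (3242/9 + (-17 + 11*9))² = (3242/9 + (-17 + 99))² = (3242/9 + 82)² = (3980/9)² = 15840400/81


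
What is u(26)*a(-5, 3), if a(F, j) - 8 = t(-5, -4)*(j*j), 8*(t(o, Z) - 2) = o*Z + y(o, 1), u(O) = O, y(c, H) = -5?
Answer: 4459/4 ≈ 1114.8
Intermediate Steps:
t(o, Z) = 11/8 + Z*o/8 (t(o, Z) = 2 + (o*Z - 5)/8 = 2 + (Z*o - 5)/8 = 2 + (-5 + Z*o)/8 = 2 + (-5/8 + Z*o/8) = 11/8 + Z*o/8)
a(F, j) = 8 + 31*j²/8 (a(F, j) = 8 + (11/8 + (⅛)*(-4)*(-5))*(j*j) = 8 + (11/8 + 5/2)*j² = 8 + 31*j²/8)
u(26)*a(-5, 3) = 26*(8 + (31/8)*3²) = 26*(8 + (31/8)*9) = 26*(8 + 279/8) = 26*(343/8) = 4459/4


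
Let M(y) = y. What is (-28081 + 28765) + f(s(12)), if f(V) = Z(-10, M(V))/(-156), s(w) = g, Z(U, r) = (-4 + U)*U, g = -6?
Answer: 26641/39 ≈ 683.10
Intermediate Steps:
Z(U, r) = U*(-4 + U)
s(w) = -6
f(V) = -35/39 (f(V) = -10*(-4 - 10)/(-156) = -10*(-14)*(-1/156) = 140*(-1/156) = -35/39)
(-28081 + 28765) + f(s(12)) = (-28081 + 28765) - 35/39 = 684 - 35/39 = 26641/39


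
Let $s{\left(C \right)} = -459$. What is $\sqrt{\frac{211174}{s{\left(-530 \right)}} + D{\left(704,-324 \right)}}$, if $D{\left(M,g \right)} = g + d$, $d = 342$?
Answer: $\frac{4 i \sqrt{2238}}{9} \approx 21.026 i$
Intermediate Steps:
$D{\left(M,g \right)} = 342 + g$ ($D{\left(M,g \right)} = g + 342 = 342 + g$)
$\sqrt{\frac{211174}{s{\left(-530 \right)}} + D{\left(704,-324 \right)}} = \sqrt{\frac{211174}{-459} + \left(342 - 324\right)} = \sqrt{211174 \left(- \frac{1}{459}\right) + 18} = \sqrt{- \frac{12422}{27} + 18} = \sqrt{- \frac{11936}{27}} = \frac{4 i \sqrt{2238}}{9}$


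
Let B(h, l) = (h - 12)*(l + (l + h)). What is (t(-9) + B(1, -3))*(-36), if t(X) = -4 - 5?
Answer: -1656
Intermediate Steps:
B(h, l) = (-12 + h)*(h + 2*l) (B(h, l) = (-12 + h)*(l + (h + l)) = (-12 + h)*(h + 2*l))
t(X) = -9
(t(-9) + B(1, -3))*(-36) = (-9 + (1² - 24*(-3) - 12*1 + 2*1*(-3)))*(-36) = (-9 + (1 + 72 - 12 - 6))*(-36) = (-9 + 55)*(-36) = 46*(-36) = -1656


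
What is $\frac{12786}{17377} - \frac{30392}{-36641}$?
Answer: $\frac{996613610}{636710657} \approx 1.5653$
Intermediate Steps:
$\frac{12786}{17377} - \frac{30392}{-36641} = 12786 \cdot \frac{1}{17377} - - \frac{30392}{36641} = \frac{12786}{17377} + \frac{30392}{36641} = \frac{996613610}{636710657}$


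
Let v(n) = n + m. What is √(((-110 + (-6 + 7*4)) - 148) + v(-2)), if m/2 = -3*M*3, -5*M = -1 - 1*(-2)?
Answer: 2*I*√1465/5 ≈ 15.31*I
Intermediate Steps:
M = -⅕ (M = -(-1 - 1*(-2))/5 = -(-1 + 2)/5 = -⅕*1 = -⅕ ≈ -0.20000)
m = 18/5 (m = 2*(-3*(-⅕)*3) = 2*((⅗)*3) = 2*(9/5) = 18/5 ≈ 3.6000)
v(n) = 18/5 + n (v(n) = n + 18/5 = 18/5 + n)
√(((-110 + (-6 + 7*4)) - 148) + v(-2)) = √(((-110 + (-6 + 7*4)) - 148) + (18/5 - 2)) = √(((-110 + (-6 + 28)) - 148) + 8/5) = √(((-110 + 22) - 148) + 8/5) = √((-88 - 148) + 8/5) = √(-236 + 8/5) = √(-1172/5) = 2*I*√1465/5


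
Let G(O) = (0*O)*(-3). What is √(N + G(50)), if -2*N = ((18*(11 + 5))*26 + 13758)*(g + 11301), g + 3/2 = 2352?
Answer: 3*I*√64453282/2 ≈ 12042.0*I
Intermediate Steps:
g = 4701/2 (g = -3/2 + 2352 = 4701/2 ≈ 2350.5)
G(O) = 0 (G(O) = 0*(-3) = 0)
N = -290039769/2 (N = -((18*(11 + 5))*26 + 13758)*(4701/2 + 11301)/2 = -((18*16)*26 + 13758)*27303/(2*2) = -(288*26 + 13758)*27303/(2*2) = -(7488 + 13758)*27303/(2*2) = -10623*27303/2 = -½*290039769 = -290039769/2 ≈ -1.4502e+8)
√(N + G(50)) = √(-290039769/2 + 0) = √(-290039769/2) = 3*I*√64453282/2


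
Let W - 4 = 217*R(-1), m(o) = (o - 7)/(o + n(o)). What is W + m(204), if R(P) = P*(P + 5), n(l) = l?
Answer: -352315/408 ≈ -863.52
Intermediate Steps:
R(P) = P*(5 + P)
m(o) = (-7 + o)/(2*o) (m(o) = (o - 7)/(o + o) = (-7 + o)/((2*o)) = (-7 + o)*(1/(2*o)) = (-7 + o)/(2*o))
W = -864 (W = 4 + 217*(-(5 - 1)) = 4 + 217*(-1*4) = 4 + 217*(-4) = 4 - 868 = -864)
W + m(204) = -864 + (½)*(-7 + 204)/204 = -864 + (½)*(1/204)*197 = -864 + 197/408 = -352315/408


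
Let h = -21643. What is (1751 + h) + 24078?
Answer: 4186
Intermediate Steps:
(1751 + h) + 24078 = (1751 - 21643) + 24078 = -19892 + 24078 = 4186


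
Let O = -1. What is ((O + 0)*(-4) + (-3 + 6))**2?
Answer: 49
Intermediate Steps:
((O + 0)*(-4) + (-3 + 6))**2 = ((-1 + 0)*(-4) + (-3 + 6))**2 = (-1*(-4) + 3)**2 = (4 + 3)**2 = 7**2 = 49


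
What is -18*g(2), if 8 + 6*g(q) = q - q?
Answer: 24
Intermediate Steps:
g(q) = -4/3 (g(q) = -4/3 + (q - q)/6 = -4/3 + (⅙)*0 = -4/3 + 0 = -4/3)
-18*g(2) = -18*(-4/3) = 24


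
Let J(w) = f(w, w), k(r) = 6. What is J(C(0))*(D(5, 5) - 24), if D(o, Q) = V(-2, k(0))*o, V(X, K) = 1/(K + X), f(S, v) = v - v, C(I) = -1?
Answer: 0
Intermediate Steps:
f(S, v) = 0
J(w) = 0
D(o, Q) = o/4 (D(o, Q) = o/(6 - 2) = o/4)
J(C(0))*(D(5, 5) - 24) = 0*((¼)*5 - 24) = 0*(5/4 - 24) = 0*(-91/4) = 0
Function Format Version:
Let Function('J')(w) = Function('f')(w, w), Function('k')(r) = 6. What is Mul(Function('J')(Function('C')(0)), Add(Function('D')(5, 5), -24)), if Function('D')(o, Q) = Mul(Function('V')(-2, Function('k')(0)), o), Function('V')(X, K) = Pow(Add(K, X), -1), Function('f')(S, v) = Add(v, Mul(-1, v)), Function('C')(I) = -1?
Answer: 0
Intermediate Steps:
Function('f')(S, v) = 0
Function('J')(w) = 0
Function('D')(o, Q) = Mul(Rational(1, 4), o) (Function('D')(o, Q) = Mul(Pow(Add(6, -2), -1), o) = Mul(Pow(4, -1), o) = Mul(Rational(1, 4), o))
Mul(Function('J')(Function('C')(0)), Add(Function('D')(5, 5), -24)) = Mul(0, Add(Mul(Rational(1, 4), 5), -24)) = Mul(0, Add(Rational(5, 4), -24)) = Mul(0, Rational(-91, 4)) = 0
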